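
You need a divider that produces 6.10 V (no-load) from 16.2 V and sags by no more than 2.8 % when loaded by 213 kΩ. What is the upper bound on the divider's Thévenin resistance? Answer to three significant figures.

R_th ≤ 6.14 kΩ

Loading drop = R_th/(R_th + R_L) ≤ 0.0280, so R_th ≤ R_L · ε/(1−ε) = 213 kΩ × 0.0280/0.9720 = 6.14 kΩ.
(Any R1, R2 with R2/(R1+R2) = 0.377 and R1‖R2 ≤ 6.14 kΩ will meet the spec.)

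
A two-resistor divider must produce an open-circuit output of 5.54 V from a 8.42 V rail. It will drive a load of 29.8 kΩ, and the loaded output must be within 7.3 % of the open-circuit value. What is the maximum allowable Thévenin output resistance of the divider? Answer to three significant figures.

Loading drop = R_th/(R_th + R_L) ≤ 0.0730, so R_th ≤ R_L · ε/(1−ε) = 29.8 kΩ × 0.0730/0.9270 = 2.35 kΩ.
(Any R1, R2 with R2/(R1+R2) = 0.658 and R1‖R2 ≤ 2.35 kΩ will meet the spec.)

R_th ≤ 2.35 kΩ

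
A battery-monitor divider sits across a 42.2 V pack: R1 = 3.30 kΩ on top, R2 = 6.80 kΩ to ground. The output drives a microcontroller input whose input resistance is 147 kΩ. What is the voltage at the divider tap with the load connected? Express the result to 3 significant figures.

The load sits in parallel with R2: R2‖R_L = (6.80 × 147) / (6.80 + 147) = 6.499 kΩ.
V_out = 42.2 × 6.499 / (3.30 + 6.499) = 42.2 × 6.499/9.799 = 28.0 V.
(Unloaded it would have been 28.4 V.)

V_out ≈ 28.0 V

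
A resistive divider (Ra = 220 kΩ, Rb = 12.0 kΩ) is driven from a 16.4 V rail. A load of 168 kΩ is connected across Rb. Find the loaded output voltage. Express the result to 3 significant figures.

V_out ≈ 0.794 V

The load sits in parallel with Rb: Rb‖R_L = (12.0 × 168) / (12.0 + 168) = 11.20 kΩ.
V_out = 16.4 × 11.20 / (220 + 11.20) = 16.4 × 11.20/231.2 = 0.794 V.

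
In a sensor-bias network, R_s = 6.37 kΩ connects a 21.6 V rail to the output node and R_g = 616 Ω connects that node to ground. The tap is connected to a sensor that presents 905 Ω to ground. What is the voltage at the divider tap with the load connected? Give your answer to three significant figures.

V_out ≈ 1.18 V

The load sits in parallel with R_g: R_g‖R_L = (616 × 905) / (616 + 905) = 366.5 Ω.
V_out = 21.6 × 366.5 / (6370 + 366.5) = 21.6 × 366.5/6737 = 1.18 V.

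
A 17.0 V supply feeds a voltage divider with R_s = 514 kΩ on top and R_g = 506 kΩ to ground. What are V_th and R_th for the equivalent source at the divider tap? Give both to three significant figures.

V_th = 8.43 V, R_th = 255 kΩ

V_th is the open-circuit tap voltage: 17.0 × 506/(514 + 506) = 8.43 V.
With the supply zeroed, R_s and R_g appear in parallel from the tap: R_th = R_s‖R_g = (514 × 506)/1020 = 255 kΩ.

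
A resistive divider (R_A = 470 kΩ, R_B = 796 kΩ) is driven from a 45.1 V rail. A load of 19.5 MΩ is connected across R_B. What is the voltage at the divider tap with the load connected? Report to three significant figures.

The load sits in parallel with R_B: R_B‖R_L = (796 × 19500) / (796 + 19500) = 764.8 kΩ.
V_out = 45.1 × 764.8 / (470 + 764.8) = 45.1 × 764.8/1235 = 27.9 V.

V_out ≈ 27.9 V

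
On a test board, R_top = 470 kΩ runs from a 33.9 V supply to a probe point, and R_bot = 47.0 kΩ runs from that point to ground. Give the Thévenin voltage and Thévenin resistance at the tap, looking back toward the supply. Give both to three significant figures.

V_th = 3.08 V, R_th = 42.7 kΩ

V_th is the open-circuit tap voltage: 33.9 × 47.0/(470 + 47.0) = 3.08 V.
With the supply zeroed, R_top and R_bot appear in parallel from the tap: R_th = R_top‖R_bot = (470 × 47.0)/517.0 = 42.7 kΩ.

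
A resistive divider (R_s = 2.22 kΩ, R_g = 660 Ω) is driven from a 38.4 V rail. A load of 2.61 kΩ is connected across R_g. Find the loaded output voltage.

The load sits in parallel with R_g: R_g‖R_L = (660 × 2610) / (660 + 2610) = 526.8 Ω.
V_out = 38.4 × 526.8 / (2220 + 526.8) = 38.4 × 526.8/2747 = 7.36 V.

V_out ≈ 7.36 V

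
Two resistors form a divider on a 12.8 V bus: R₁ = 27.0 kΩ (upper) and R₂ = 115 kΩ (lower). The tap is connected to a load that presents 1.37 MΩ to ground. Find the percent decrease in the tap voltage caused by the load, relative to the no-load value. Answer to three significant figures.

1.57 %

The divider's output (Thévenin) resistance is R₁‖R₂ = 21.87 kΩ.
Fractional drop under load = R_th/(R_th + R_L) = 21.87 / (21.87 + 1370) = 0.01571.
So the output falls by 1.57 %.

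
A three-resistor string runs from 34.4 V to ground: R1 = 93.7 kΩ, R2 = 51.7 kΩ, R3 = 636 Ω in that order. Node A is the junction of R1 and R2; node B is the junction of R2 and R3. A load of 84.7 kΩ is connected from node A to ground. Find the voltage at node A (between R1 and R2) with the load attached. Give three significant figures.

Below node A the series string R2+R3 = 52340 Ω sits in parallel with the 84700 Ω load: 32350 Ω.
V_A = 34.4 × 32350/(93700 + 32350) = 8.83 V.

V ≈ 8.83 V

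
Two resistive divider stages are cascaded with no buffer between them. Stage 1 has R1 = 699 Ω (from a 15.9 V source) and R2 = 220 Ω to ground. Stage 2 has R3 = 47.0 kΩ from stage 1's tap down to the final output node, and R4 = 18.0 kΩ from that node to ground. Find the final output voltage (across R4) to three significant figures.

Stage 2 presents R3+R4 = 65000 Ω as a load on stage 1's tap.
Stage 1's lower leg becomes R2‖(R3+R4) = 219.3 Ω, so V_mid = 15.9 × 219.3/918.3 = 3.797 V.
Stage 2 is itself unloaded: V_out = V_mid × R4/(R3+R4) = 3.797 × 18000/65000 = 1.05 V.

V_out ≈ 1.05 V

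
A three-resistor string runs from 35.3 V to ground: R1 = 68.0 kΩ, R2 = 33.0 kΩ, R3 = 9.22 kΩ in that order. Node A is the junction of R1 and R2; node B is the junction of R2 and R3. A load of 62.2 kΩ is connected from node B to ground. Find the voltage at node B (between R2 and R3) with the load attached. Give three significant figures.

V ≈ 2.60 V

At node B, R3 is in parallel with the load: R3‖R_L = 8.030 kΩ.
Below node A the resistance is R2 + (R3‖R_L) = 41.03 kΩ, so V_A = 35.3 × 41.03/109.0 = 13.28 V.
Then V_B = V_A × (R3‖R_L)/(R2 + R3‖R_L) = 13.28 × 8.030/41.03 = 2.60 V.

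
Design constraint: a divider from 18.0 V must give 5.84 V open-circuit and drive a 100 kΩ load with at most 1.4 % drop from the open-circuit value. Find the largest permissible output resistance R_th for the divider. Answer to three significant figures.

Loading drop = R_th/(R_th + R_L) ≤ 0.0140, so R_th ≤ R_L · ε/(1−ε) = 100 kΩ × 0.0140/0.9860 = 1.42 kΩ.
(Any R1, R2 with R2/(R1+R2) = 0.324 and R1‖R2 ≤ 1.42 kΩ will meet the spec.)

R_th ≤ 1.42 kΩ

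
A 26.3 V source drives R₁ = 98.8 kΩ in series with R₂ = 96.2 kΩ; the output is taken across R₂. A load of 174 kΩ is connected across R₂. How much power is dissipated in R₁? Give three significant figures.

P ≈ 2.64 mW

Total resistance from the source is R₁ + (R₂‖R_L) = 160.7 kΩ, so I = 26.3/160.7 kΩ = 0.1636 mA.
P = I²·R₁ = (0.1636 mA)² × 98.8 kΩ = 2.64 mW.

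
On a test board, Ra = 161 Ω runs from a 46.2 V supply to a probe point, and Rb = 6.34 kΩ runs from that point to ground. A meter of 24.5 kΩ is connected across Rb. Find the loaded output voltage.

V_out ≈ 44.8 V

The load sits in parallel with Rb: Rb‖R_L = (6340 × 24500) / (6340 + 24500) = 5037 Ω.
V_out = 46.2 × 5037 / (161 + 5037) = 46.2 × 5037/5198 = 44.8 V.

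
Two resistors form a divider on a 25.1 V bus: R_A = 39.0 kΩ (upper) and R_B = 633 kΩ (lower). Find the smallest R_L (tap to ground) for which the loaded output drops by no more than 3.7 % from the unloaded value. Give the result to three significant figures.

R_L(min) ≈ 956 kΩ

Output resistance R_th = R_A‖R_B = (39.0 × 633)/672.0 = 36.74 kΩ.
The fractional drop is R_th/(R_th + R_L); requiring this ≤ 0.0370 gives R_L ≥ R_th(1/0.0370 − 1) = 36.74 × 26.03 = 956 kΩ.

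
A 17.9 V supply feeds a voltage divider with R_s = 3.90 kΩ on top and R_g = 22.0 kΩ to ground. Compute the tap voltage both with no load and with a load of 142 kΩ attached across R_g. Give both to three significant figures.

Open-circuit: V = 17.9 × 22.0/(3.90 + 22.0) = 15.2 V.
With the load, R_g becomes R_g‖R_L = 19.05 kΩ, so V = 17.9 × 19.05/22.95 = 14.9 V.

Unloaded: 15.2 V; loaded: 14.9 V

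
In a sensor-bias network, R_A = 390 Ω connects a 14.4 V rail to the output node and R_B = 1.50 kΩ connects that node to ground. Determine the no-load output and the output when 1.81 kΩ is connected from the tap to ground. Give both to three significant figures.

Open-circuit: V = 14.4 × 1500/(390 + 1500) = 11.4 V.
With the load, R_B becomes R_B‖R_L = 820.2 Ω, so V = 14.4 × 820.2/1210 = 9.76 V.

Unloaded: 11.4 V; loaded: 9.76 V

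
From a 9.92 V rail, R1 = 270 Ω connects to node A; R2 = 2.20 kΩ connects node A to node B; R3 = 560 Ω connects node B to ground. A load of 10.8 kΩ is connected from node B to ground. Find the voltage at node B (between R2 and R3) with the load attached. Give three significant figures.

V ≈ 1.76 V

At node B, R3 is in parallel with the load: R3‖R_L = 532.4 Ω.
Below node A the resistance is R2 + (R3‖R_L) = 2732 Ω, so V_A = 9.92 × 2732/3002 = 9.028 V.
Then V_B = V_A × (R3‖R_L)/(R2 + R3‖R_L) = 9.028 × 532.4/2732 = 1.76 V.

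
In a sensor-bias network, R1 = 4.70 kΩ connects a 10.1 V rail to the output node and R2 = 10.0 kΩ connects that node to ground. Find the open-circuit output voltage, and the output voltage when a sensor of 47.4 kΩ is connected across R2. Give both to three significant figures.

Unloaded: 6.87 V; loaded: 6.44 V

Open-circuit: V = 10.1 × 10.0/(4.70 + 10.0) = 6.87 V.
With the load, R2 becomes R2‖R_L = 8.258 kΩ, so V = 10.1 × 8.258/12.96 = 6.44 V.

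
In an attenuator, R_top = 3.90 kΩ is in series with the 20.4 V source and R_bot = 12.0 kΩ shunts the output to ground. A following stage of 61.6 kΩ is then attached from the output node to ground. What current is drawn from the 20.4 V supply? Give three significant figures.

I ≈ 1.46 mA

R_bot‖R_L = 10.04 kΩ, so the source sees R_top + R_bot‖R_L = 13.94 kΩ.
I = 20.4 V / 13.94 kΩ = 1.46 mA.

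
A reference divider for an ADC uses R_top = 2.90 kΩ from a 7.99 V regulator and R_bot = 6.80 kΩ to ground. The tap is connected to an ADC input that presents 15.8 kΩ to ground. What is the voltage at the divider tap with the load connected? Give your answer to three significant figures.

The load sits in parallel with R_bot: R_bot‖R_L = (6.80 × 15.8) / (6.80 + 15.8) = 4.754 kΩ.
V_out = 7.99 × 4.754 / (2.90 + 4.754) = 7.99 × 4.754/7.654 = 4.96 V.

V_out ≈ 4.96 V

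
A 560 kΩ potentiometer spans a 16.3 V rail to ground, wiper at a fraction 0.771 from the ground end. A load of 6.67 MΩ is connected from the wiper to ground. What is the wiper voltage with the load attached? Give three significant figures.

V ≈ 12.4 V

The wiper splits the pot into (1−α)R = 128.2 kΩ above and αR = 431.8 kΩ below.
Lower section ‖ load = 405.5 kΩ.
V_wiper = 16.3 × 405.5/(128.2 + 405.5) = 12.4 V.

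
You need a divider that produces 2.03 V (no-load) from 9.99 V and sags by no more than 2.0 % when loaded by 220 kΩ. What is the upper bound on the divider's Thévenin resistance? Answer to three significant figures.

Loading drop = R_th/(R_th + R_L) ≤ 0.0200, so R_th ≤ R_L · ε/(1−ε) = 220 kΩ × 0.0200/0.9800 = 4.49 kΩ.

R_th ≤ 4.49 kΩ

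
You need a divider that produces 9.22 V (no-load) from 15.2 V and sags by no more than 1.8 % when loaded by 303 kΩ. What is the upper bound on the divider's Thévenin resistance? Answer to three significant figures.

R_th ≤ 5.55 kΩ

Loading drop = R_th/(R_th + R_L) ≤ 0.0180, so R_th ≤ R_L · ε/(1−ε) = 303 kΩ × 0.0180/0.9820 = 5.55 kΩ.
(Any R1, R2 with R2/(R1+R2) = 0.607 and R1‖R2 ≤ 5.55 kΩ will meet the spec.)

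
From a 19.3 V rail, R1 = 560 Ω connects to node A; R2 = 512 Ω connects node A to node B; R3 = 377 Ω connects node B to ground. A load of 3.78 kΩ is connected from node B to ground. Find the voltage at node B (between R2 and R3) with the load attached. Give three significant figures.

V ≈ 4.68 V

At node B, R3 is in parallel with the load: R3‖R_L = 342.8 Ω.
Below node A the resistance is R2 + (R3‖R_L) = 854.8 Ω, so V_A = 19.3 × 854.8/1415 = 11.66 V.
Then V_B = V_A × (R3‖R_L)/(R2 + R3‖R_L) = 11.66 × 342.8/854.8 = 4.68 V.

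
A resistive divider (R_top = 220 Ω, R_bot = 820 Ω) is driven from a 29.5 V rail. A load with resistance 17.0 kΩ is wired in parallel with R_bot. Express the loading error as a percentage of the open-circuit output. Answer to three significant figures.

The divider's output (Thévenin) resistance is R_top‖R_bot = 173.5 Ω.
Fractional drop under load = R_th/(R_th + R_L) = 173.5 / (173.5 + 17000) = 0.01010.
So the output falls by 1.01 %.

1.01 %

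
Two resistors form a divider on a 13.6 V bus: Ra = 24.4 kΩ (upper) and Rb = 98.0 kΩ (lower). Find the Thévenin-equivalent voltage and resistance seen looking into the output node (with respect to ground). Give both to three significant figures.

V_th is the open-circuit tap voltage: 13.6 × 98.0/(24.4 + 98.0) = 10.9 V.
With the supply zeroed, Ra and Rb appear in parallel from the tap: R_th = Ra‖Rb = (24.4 × 98.0)/122.4 = 19.5 kΩ.

V_th = 10.9 V, R_th = 19.5 kΩ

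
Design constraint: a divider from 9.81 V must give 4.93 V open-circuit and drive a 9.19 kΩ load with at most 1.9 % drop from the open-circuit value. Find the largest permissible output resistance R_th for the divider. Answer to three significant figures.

R_th ≤ 178 Ω

Loading drop = R_th/(R_th + R_L) ≤ 0.0190, so R_th ≤ R_L · ε/(1−ε) = 9.19 kΩ × 0.0190/0.9810 = 178 Ω.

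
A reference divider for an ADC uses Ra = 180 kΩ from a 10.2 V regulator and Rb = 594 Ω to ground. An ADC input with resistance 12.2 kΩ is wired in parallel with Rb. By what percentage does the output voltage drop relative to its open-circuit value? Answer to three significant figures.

4.63 %

The divider's output (Thévenin) resistance is Ra‖Rb = 592.0 Ω.
Fractional drop under load = R_th/(R_th + R_L) = 592.0 / (592.0 + 12200) = 0.04628.
So the output falls by 4.63 %.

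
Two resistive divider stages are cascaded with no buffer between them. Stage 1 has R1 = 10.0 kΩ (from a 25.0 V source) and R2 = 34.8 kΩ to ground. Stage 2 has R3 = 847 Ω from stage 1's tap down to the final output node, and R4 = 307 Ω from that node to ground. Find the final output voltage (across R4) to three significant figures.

V_out ≈ 0.668 V

Stage 2 presents R3+R4 = 1154 Ω as a load on stage 1's tap.
Stage 1's lower leg becomes R2‖(R3+R4) = 1117 Ω, so V_mid = 25.0 × 1117/11120 = 2.512 V.
Stage 2 is itself unloaded: V_out = V_mid × R4/(R3+R4) = 2.512 × 307/1154 = 0.668 V.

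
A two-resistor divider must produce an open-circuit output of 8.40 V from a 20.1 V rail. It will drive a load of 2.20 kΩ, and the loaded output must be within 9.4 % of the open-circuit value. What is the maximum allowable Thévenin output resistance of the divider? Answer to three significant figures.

Loading drop = R_th/(R_th + R_L) ≤ 0.0940, so R_th ≤ R_L · ε/(1−ε) = 2.20 kΩ × 0.0940/0.9060 = 228 Ω.
(Any R1, R2 with R2/(R1+R2) = 0.418 and R1‖R2 ≤ 228 Ω will meet the spec.)

R_th ≤ 228 Ω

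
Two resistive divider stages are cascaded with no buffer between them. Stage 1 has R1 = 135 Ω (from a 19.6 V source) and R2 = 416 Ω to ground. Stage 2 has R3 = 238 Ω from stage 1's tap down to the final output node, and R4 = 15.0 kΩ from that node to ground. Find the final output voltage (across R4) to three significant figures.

V_out ≈ 14.5 V

Stage 2 presents R3+R4 = 15240 Ω as a load on stage 1's tap.
Stage 1's lower leg becomes R2‖(R3+R4) = 404.9 Ω, so V_mid = 19.6 × 404.9/539.9 = 14.70 V.
Stage 2 is itself unloaded: V_out = V_mid × R4/(R3+R4) = 14.70 × 15000/15240 = 14.5 V.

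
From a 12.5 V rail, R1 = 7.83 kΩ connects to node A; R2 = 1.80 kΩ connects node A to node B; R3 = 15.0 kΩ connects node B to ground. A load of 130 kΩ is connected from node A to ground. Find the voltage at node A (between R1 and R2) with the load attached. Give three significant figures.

Below node A the series string R2+R3 = 16.80 kΩ sits in parallel with the 130 kΩ load: 14.88 kΩ.
V_A = 12.5 × 14.88/(7.83 + 14.88) = 8.19 V.

V ≈ 8.19 V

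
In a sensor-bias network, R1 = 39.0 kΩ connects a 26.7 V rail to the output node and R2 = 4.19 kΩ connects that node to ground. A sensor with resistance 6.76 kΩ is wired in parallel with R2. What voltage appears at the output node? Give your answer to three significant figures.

V_out ≈ 1.66 V

The load sits in parallel with R2: R2‖R_L = (4.19 × 6.76) / (4.19 + 6.76) = 2.587 kΩ.
V_out = 26.7 × 2.587 / (39.0 + 2.587) = 26.7 × 2.587/41.59 = 1.66 V.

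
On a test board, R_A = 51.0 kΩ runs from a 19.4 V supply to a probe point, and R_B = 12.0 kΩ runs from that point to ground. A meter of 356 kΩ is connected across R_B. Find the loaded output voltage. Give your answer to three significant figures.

The load sits in parallel with R_B: R_B‖R_L = (12.0 × 356) / (12.0 + 356) = 11.61 kΩ.
V_out = 19.4 × 11.61 / (51.0 + 11.61) = 19.4 × 11.61/62.61 = 3.60 V.
(Unloaded it would have been 3.70 V.)

V_out ≈ 3.60 V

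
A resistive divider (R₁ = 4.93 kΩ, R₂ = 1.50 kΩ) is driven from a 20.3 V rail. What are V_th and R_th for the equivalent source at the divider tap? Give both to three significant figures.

V_th is the open-circuit tap voltage: 20.3 × 1.50/(4.93 + 1.50) = 4.74 V.
With the supply zeroed, R₁ and R₂ appear in parallel from the tap: R_th = R₁‖R₂ = (4.93 × 1.50)/6.430 = 1.15 kΩ.

V_th = 4.74 V, R_th = 1.15 kΩ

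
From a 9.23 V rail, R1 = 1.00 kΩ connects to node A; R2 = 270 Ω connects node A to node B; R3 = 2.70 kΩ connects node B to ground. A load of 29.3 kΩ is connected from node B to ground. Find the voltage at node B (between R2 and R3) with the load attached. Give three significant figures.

V ≈ 6.10 V

At node B, R3 is in parallel with the load: R3‖R_L = 2472 Ω.
Below node A the resistance is R2 + (R3‖R_L) = 2742 Ω, so V_A = 9.23 × 2742/3742 = 6.764 V.
Then V_B = V_A × (R3‖R_L)/(R2 + R3‖R_L) = 6.764 × 2472/2742 = 6.10 V.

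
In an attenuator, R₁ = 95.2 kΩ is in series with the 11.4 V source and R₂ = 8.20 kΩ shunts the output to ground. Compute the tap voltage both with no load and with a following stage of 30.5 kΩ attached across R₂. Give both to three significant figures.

Unloaded: 0.904 V; loaded: 0.725 V

Open-circuit: V = 11.4 × 8.20/(95.2 + 8.20) = 0.904 V.
With the load, R₂ becomes R₂‖R_L = 6.463 kΩ, so V = 11.4 × 6.463/101.7 = 0.725 V.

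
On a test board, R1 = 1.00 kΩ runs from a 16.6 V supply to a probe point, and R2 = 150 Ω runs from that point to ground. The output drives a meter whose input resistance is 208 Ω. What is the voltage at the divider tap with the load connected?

The load sits in parallel with R2: R2‖R_L = (150 × 208) / (150 + 208) = 87.15 Ω.
V_out = 16.6 × 87.15 / (1000 + 87.15) = 16.6 × 87.15/1087 = 1.33 V.

V_out ≈ 1.33 V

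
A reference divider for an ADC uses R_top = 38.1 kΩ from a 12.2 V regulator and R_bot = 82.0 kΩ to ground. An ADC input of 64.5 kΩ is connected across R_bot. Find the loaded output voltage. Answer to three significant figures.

The load sits in parallel with R_bot: R_bot‖R_L = (82.0 × 64.5) / (82.0 + 64.5) = 36.10 kΩ.
V_out = 12.2 × 36.10 / (38.1 + 36.10) = 12.2 × 36.10/74.20 = 5.94 V.

V_out ≈ 5.94 V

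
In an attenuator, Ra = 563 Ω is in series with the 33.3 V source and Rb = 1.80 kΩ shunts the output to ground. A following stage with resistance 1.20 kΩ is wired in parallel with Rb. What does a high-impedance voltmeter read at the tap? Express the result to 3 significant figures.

The load sits in parallel with Rb: Rb‖R_L = (1800 × 1200) / (1800 + 1200) = 720.0 Ω.
V_out = 33.3 × 720.0 / (563 + 720.0) = 33.3 × 720.0/1283 = 18.7 V.

V_out ≈ 18.7 V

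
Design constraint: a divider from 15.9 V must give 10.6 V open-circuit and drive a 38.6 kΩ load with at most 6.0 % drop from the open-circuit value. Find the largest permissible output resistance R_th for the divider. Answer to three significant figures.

Loading drop = R_th/(R_th + R_L) ≤ 0.0600, so R_th ≤ R_L · ε/(1−ε) = 38.6 kΩ × 0.0600/0.9400 = 2.46 kΩ.
(Any R1, R2 with R2/(R1+R2) = 0.667 and R1‖R2 ≤ 2.46 kΩ will meet the spec.)

R_th ≤ 2.46 kΩ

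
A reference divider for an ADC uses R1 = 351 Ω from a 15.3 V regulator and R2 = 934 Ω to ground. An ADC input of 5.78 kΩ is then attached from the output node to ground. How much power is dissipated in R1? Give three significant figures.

P ≈ 61.6 mW

Total resistance from the source is R1 + (R2‖R_L) = 1155 Ω, so I = 15.3/1155 Ω = 13.25 mA.
P = I²·R1 = (13.25 mA)² × 351 Ω = 61.6 mW.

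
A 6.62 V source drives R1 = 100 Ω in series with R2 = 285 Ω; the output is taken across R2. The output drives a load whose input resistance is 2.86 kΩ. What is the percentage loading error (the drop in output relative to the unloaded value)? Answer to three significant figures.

The divider's output (Thévenin) resistance is R1‖R2 = 74.03 Ω.
Fractional drop under load = R_th/(R_th + R_L) = 74.03 / (74.03 + 2860) = 0.02523.
So the output falls by 2.52 %.

2.52 %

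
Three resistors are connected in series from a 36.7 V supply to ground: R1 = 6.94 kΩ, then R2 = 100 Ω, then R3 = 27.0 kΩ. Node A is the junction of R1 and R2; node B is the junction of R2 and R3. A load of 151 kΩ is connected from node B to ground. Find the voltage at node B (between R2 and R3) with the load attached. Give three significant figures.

At node B, R3 is in parallel with the load: R3‖R_L = 22900 Ω.
Below node A the resistance is R2 + (R3‖R_L) = 23000 Ω, so V_A = 36.7 × 23000/29940 = 28.19 V.
Then V_B = V_A × (R3‖R_L)/(R2 + R3‖R_L) = 28.19 × 22900/23000 = 28.1 V.

V ≈ 28.1 V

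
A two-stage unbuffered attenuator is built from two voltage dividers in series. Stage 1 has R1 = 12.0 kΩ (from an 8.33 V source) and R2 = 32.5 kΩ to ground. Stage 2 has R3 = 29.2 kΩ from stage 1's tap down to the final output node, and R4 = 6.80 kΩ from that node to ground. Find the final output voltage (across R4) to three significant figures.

Stage 2 presents R3+R4 = 36.00 kΩ as a load on stage 1's tap.
Stage 1's lower leg becomes R2‖(R3+R4) = 17.08 kΩ, so V_mid = 8.33 × 17.08/29.08 = 4.893 V.
Stage 2 is itself unloaded: V_out = V_mid × R4/(R3+R4) = 4.893 × 6.80/36.00 = 0.924 V.

V_out ≈ 0.924 V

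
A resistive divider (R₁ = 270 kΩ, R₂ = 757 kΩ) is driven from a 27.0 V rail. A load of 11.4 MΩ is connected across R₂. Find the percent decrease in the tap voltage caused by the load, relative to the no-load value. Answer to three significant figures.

The divider's output (Thévenin) resistance is R₁‖R₂ = 199.0 kΩ.
Fractional drop under load = R_th/(R_th + R_L) = 199.0 / (199.0 + 11400) = 0.01716.
So the output falls by 1.72 %.

1.72 %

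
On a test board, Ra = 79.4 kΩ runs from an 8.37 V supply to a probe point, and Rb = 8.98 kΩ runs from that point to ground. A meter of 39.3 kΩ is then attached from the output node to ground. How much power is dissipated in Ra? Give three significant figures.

P ≈ 0.740 mW

Total resistance from the source is Ra + (Rb‖R_L) = 86.71 kΩ, so I = 8.37/86.71 kΩ = 0.09653 mA.
P = I²·Ra = (0.09653 mA)² × 79.4 kΩ = 0.740 mW.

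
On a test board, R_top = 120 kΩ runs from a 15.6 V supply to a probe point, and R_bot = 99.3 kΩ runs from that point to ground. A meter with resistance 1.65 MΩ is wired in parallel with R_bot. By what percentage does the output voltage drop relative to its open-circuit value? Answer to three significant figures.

The divider's output (Thévenin) resistance is R_top‖R_bot = 54.34 kΩ.
Fractional drop under load = R_th/(R_th + R_L) = 54.34 / (54.34 + 1650) = 0.03188.
So the output falls by 3.19 %.

3.19 %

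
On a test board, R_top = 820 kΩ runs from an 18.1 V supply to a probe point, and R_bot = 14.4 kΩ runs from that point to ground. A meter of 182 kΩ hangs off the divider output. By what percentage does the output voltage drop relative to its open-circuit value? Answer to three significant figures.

7.21 %

The divider's output (Thévenin) resistance is R_top‖R_bot = 14.15 kΩ.
Fractional drop under load = R_th/(R_th + R_L) = 14.15 / (14.15 + 182) = 0.07215.
So the output falls by 7.21 %.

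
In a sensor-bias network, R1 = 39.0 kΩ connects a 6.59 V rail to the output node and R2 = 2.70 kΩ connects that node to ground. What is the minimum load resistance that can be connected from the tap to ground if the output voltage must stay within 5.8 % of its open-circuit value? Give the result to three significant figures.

Output resistance R_th = R1‖R2 = (39.0 × 2.70)/41.70 = 2.525 kΩ.
The fractional drop is R_th/(R_th + R_L); requiring this ≤ 0.0580 gives R_L ≥ R_th(1/0.0580 − 1) = 2.525 × 16.24 = 41.0 kΩ.

R_L(min) ≈ 41.0 kΩ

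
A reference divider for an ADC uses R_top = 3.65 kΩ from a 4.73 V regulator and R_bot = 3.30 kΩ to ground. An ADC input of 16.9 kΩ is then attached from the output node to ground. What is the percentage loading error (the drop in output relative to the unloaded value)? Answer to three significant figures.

9.30 %

Unloaded V = 4.73 × 3.30/6.950 = 2.2459 V.
Loaded: R_bot‖R_L = 2.761 kΩ, giving V = 4.73 × 2.761/6.411 = 2.0370 V.
Drop = (2.2459 − 2.0370) / 2.2459 = 9.30 %.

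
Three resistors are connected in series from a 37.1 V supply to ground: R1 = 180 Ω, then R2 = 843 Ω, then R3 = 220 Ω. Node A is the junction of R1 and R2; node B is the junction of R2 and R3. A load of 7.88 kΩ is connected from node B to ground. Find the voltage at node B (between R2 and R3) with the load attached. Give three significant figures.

V ≈ 6.42 V

At node B, R3 is in parallel with the load: R3‖R_L = 214.0 Ω.
Below node A the resistance is R2 + (R3‖R_L) = 1057 Ω, so V_A = 37.1 × 1057/1237 = 31.70 V.
Then V_B = V_A × (R3‖R_L)/(R2 + R3‖R_L) = 31.70 × 214.0/1057 = 6.42 V.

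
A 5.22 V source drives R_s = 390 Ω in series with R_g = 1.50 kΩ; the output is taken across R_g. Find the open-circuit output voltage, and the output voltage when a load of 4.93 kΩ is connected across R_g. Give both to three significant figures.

Unloaded: 4.14 V; loaded: 3.90 V

Open-circuit: V = 5.22 × 1500/(390 + 1500) = 4.14 V.
With the load, R_g becomes R_g‖R_L = 1150 Ω, so V = 5.22 × 1150/1540 = 3.90 V.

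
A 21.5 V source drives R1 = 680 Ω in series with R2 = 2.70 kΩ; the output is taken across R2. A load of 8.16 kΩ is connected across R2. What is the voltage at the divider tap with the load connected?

V_out ≈ 16.1 V

The load sits in parallel with R2: R2‖R_L = (2700 × 8160) / (2700 + 8160) = 2029 Ω.
V_out = 21.5 × 2029 / (680 + 2029) = 21.5 × 2029/2709 = 16.1 V.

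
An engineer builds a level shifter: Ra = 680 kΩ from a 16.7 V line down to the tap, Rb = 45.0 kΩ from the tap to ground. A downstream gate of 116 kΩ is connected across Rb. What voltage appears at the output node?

V_out ≈ 0.760 V

The load sits in parallel with Rb: Rb‖R_L = (45.0 × 116) / (45.0 + 116) = 32.42 kΩ.
V_out = 16.7 × 32.42 / (680 + 32.42) = 16.7 × 32.42/712.4 = 0.760 V.
(Unloaded it would have been 1.04 V.)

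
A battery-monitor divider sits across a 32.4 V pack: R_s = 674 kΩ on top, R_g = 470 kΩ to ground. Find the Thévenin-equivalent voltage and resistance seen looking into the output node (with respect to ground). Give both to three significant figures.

V_th is the open-circuit tap voltage: 32.4 × 470/(674 + 470) = 13.3 V.
With the supply zeroed, R_s and R_g appear in parallel from the tap: R_th = R_s‖R_g = (674 × 470)/1144 = 277 kΩ.

V_th = 13.3 V, R_th = 277 kΩ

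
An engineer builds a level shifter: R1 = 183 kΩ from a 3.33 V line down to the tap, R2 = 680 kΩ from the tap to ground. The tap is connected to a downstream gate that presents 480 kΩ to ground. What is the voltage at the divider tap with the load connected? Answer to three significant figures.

V_out ≈ 2.02 V

The load sits in parallel with R2: R2‖R_L = (680 × 480) / (680 + 480) = 281.4 kΩ.
V_out = 3.33 × 281.4 / (183 + 281.4) = 3.33 × 281.4/464.4 = 2.02 V.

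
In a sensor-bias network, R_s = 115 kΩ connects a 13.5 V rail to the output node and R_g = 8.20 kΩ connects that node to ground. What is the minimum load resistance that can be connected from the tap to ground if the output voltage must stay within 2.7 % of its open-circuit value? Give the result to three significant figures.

Output resistance R_th = R_s‖R_g = (115 × 8.20)/123.2 = 7.654 kΩ.
The fractional drop is R_th/(R_th + R_L); requiring this ≤ 0.0270 gives R_L ≥ R_th(1/0.0270 − 1) = 7.654 × 36.04 = 276 kΩ.

R_L(min) ≈ 276 kΩ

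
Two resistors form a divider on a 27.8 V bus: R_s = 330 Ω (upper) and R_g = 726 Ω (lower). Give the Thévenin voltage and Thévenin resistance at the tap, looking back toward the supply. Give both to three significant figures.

V_th = 19.1 V, R_th = 227 Ω

V_th is the open-circuit tap voltage: 27.8 × 726/(330 + 726) = 19.1 V.
With the supply zeroed, R_s and R_g appear in parallel from the tap: R_th = R_s‖R_g = (330 × 726)/1056 = 227 Ω.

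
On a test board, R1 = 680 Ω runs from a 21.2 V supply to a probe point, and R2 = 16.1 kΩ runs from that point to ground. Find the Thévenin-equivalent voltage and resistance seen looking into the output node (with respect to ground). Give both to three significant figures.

V_th = 20.3 V, R_th = 652 Ω

V_th is the open-circuit tap voltage: 21.2 × 16100/(680 + 16100) = 20.3 V.
With the supply zeroed, R1 and R2 appear in parallel from the tap: R_th = R1‖R2 = (680 × 16100)/16780 = 652 Ω.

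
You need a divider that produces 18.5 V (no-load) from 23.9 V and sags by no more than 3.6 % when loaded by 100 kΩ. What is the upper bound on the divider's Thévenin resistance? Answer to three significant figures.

R_th ≤ 3.73 kΩ

Loading drop = R_th/(R_th + R_L) ≤ 0.0360, so R_th ≤ R_L · ε/(1−ε) = 100 kΩ × 0.0360/0.9640 = 3.73 kΩ.
(Any R1, R2 with R2/(R1+R2) = 0.774 and R1‖R2 ≤ 3.73 kΩ will meet the spec.)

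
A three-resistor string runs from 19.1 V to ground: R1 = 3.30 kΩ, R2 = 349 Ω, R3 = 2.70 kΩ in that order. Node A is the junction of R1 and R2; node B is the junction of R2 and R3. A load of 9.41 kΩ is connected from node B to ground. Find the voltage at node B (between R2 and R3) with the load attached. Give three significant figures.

At node B, R3 is in parallel with the load: R3‖R_L = 2098 Ω.
Below node A the resistance is R2 + (R3‖R_L) = 2447 Ω, so V_A = 19.1 × 2447/5747 = 8.133 V.
Then V_B = V_A × (R3‖R_L)/(R2 + R3‖R_L) = 8.133 × 2098/2447 = 6.97 V.

V ≈ 6.97 V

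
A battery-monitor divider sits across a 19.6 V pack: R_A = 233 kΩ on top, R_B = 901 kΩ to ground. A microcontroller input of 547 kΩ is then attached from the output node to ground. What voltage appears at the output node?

V_out ≈ 11.6 V

The load sits in parallel with R_B: R_B‖R_L = (901 × 547) / (901 + 547) = 340.4 kΩ.
V_out = 19.6 × 340.4 / (233 + 340.4) = 19.6 × 340.4/573.4 = 11.6 V.
(Unloaded it would have been 15.6 V.)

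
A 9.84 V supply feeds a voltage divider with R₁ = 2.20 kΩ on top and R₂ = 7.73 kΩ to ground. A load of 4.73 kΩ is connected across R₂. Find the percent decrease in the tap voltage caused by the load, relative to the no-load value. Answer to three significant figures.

26.6 %

Unloaded V = 9.84 × 7.73/9.930 = 7.660 V.
Loaded: R₂‖R_L = 2.934 kΩ, giving V = 9.84 × 2.934/5.134 = 5.624 V.
Drop = (7.660 − 5.624) / 7.660 = 26.6 %.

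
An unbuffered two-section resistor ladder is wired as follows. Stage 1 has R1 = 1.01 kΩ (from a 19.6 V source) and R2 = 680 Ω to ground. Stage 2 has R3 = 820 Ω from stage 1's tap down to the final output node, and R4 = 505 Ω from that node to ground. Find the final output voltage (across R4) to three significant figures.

Stage 2 presents R3+R4 = 1325 Ω as a load on stage 1's tap.
Stage 1's lower leg becomes R2‖(R3+R4) = 449.4 Ω, so V_mid = 19.6 × 449.4/1459 = 6.035 V.
Stage 2 is itself unloaded: V_out = V_mid × R4/(R3+R4) = 6.035 × 505/1325 = 2.30 V.

V_out ≈ 2.30 V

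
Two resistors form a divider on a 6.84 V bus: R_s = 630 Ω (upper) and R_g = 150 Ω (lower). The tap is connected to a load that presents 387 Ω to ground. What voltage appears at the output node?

V_out ≈ 1.00 V

The load sits in parallel with R_g: R_g‖R_L = (150 × 387) / (150 + 387) = 108.1 Ω.
V_out = 6.84 × 108.1 / (630 + 108.1) = 6.84 × 108.1/738.1 = 1.00 V.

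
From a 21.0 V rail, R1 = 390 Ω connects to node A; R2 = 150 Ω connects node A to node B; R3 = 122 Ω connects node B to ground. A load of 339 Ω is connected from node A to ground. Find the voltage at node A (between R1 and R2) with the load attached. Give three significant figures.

V ≈ 5.86 V

Below node A the series string R2+R3 = 272.0 Ω sits in parallel with the 339 Ω load: 150.9 Ω.
V_A = 21.0 × 150.9/(390 + 150.9) = 5.86 V.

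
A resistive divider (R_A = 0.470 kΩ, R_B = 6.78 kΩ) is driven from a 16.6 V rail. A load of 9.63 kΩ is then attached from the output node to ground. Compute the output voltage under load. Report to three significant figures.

V_out ≈ 14.8 V

The load sits in parallel with R_B: R_B‖R_L = (6780 × 9630) / (6780 + 9630) = 3979 Ω.
V_out = 16.6 × 3979 / (470 + 3979) = 16.6 × 3979/4449 = 14.8 V.
(Unloaded it would have been 15.5 V.)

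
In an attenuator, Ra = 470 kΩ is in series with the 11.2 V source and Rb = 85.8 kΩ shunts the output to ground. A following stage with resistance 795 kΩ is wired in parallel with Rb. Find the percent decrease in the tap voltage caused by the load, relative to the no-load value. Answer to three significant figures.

8.36 %

Unloaded V = 11.2 × 85.8/555.8 = 1.7290 V.
Loaded: Rb‖R_L = 77.44 kΩ, giving V = 11.2 × 77.44/547.4 = 1.5844 V.
Drop = (1.7290 − 1.5844) / 1.7290 = 8.36 %.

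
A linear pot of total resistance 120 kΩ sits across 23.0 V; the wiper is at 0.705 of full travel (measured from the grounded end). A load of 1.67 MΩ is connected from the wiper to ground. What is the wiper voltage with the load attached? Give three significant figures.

V ≈ 16.0 V

The wiper splits the pot into (1−α)R = 35.40 kΩ above and αR = 84.60 kΩ below.
Lower section ‖ load = 80.52 kΩ.
V_wiper = 23.0 × 80.52/(35.40 + 80.52) = 16.0 V.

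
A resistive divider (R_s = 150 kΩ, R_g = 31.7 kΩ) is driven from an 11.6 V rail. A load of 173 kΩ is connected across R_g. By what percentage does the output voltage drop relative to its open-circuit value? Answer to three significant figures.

13.1 %

The divider's output (Thévenin) resistance is R_s‖R_g = 26.17 kΩ.
Fractional drop under load = R_th/(R_th + R_L) = 26.17 / (26.17 + 173) = 0.1314.
So the output falls by 13.1 %.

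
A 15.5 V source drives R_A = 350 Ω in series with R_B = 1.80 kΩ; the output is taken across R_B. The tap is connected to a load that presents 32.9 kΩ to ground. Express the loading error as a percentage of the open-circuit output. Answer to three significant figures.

0.883 %

The divider's output (Thévenin) resistance is R_A‖R_B = 293.0 Ω.
Fractional drop under load = R_th/(R_th + R_L) = 293.0 / (293.0 + 32900) = 0.008828.
So the output falls by 0.883 %.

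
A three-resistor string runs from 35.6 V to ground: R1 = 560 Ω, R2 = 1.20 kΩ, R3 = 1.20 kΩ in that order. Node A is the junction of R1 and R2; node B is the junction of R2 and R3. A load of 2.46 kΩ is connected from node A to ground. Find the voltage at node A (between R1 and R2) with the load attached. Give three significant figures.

Below node A the series string R2+R3 = 2400 Ω sits in parallel with the 2460 Ω load: 1215 Ω.
V_A = 35.6 × 1215/(560 + 1215) = 24.4 V.

V ≈ 24.4 V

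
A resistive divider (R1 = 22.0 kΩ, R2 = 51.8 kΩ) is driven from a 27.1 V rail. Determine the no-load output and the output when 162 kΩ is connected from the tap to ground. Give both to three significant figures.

Unloaded: 19.0 V; loaded: 17.4 V

Open-circuit: V = 27.1 × 51.8/(22.0 + 51.8) = 19.0 V.
With the load, R2 becomes R2‖R_L = 39.25 kΩ, so V = 27.1 × 39.25/61.25 = 17.4 V.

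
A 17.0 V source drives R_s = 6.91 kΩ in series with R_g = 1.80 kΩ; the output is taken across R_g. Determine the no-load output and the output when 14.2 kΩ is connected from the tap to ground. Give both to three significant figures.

Open-circuit: V = 17.0 × 1.80/(6.91 + 1.80) = 3.51 V.
With the load, R_g becomes R_g‖R_L = 1.597 kΩ, so V = 17.0 × 1.597/8.508 = 3.19 V.

Unloaded: 3.51 V; loaded: 3.19 V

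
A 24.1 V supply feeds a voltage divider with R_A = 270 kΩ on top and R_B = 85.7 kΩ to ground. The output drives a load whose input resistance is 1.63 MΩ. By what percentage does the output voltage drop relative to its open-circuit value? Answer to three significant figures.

The divider's output (Thévenin) resistance is R_A‖R_B = 65.05 kΩ.
Fractional drop under load = R_th/(R_th + R_L) = 65.05 / (65.05 + 1630) = 0.03838.
So the output falls by 3.84 %.

3.84 %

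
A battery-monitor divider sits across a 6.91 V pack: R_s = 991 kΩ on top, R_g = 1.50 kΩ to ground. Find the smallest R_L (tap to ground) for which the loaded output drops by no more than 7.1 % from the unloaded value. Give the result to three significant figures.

R_L(min) ≈ 19.6 kΩ

Output resistance R_th = R_s‖R_g = (991 × 1.50)/992.5 = 1.498 kΩ.
The fractional drop is R_th/(R_th + R_L); requiring this ≤ 0.0710 gives R_L ≥ R_th(1/0.0710 − 1) = 1.498 × 13.08 = 19.6 kΩ.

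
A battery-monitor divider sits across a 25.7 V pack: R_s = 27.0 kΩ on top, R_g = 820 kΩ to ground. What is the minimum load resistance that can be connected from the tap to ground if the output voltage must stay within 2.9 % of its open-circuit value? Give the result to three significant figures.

Output resistance R_th = R_s‖R_g = (27.0 × 820)/847.0 = 26.14 kΩ.
The fractional drop is R_th/(R_th + R_L); requiring this ≤ 0.0290 gives R_L ≥ R_th(1/0.0290 − 1) = 26.14 × 33.48 = 875 kΩ.

R_L(min) ≈ 875 kΩ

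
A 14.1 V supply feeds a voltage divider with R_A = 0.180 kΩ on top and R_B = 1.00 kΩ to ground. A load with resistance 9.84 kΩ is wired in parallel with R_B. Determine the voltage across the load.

V_out ≈ 11.8 V

The load sits in parallel with R_B: R_B‖R_L = (1000 × 9840) / (1000 + 9840) = 907.7 Ω.
V_out = 14.1 × 907.7 / (180 + 907.7) = 14.1 × 907.7/1088 = 11.8 V.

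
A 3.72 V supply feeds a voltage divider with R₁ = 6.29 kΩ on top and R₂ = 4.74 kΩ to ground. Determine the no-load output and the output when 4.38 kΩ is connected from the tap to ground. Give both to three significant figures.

Unloaded: 1.60 V; loaded: 0.989 V

Open-circuit: V = 3.72 × 4.74/(6.29 + 4.74) = 1.60 V.
With the load, R₂ becomes R₂‖R_L = 2.276 kΩ, so V = 3.72 × 2.276/8.566 = 0.989 V.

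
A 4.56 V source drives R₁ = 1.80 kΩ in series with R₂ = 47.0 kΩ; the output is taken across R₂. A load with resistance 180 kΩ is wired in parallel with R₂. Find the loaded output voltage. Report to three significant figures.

V_out ≈ 4.35 V

The load sits in parallel with R₂: R₂‖R_L = (47.0 × 180) / (47.0 + 180) = 37.27 kΩ.
V_out = 4.56 × 37.27 / (1.80 + 37.27) = 4.56 × 37.27/39.07 = 4.35 V.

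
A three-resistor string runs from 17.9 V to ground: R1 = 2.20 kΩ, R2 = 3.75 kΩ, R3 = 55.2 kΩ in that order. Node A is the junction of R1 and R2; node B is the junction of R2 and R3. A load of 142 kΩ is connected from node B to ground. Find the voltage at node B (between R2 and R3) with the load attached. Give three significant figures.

V ≈ 15.6 V

At node B, R3 is in parallel with the load: R3‖R_L = 39.75 kΩ.
Below node A the resistance is R2 + (R3‖R_L) = 43.50 kΩ, so V_A = 17.9 × 43.50/45.70 = 17.04 V.
Then V_B = V_A × (R3‖R_L)/(R2 + R3‖R_L) = 17.04 × 39.75/43.50 = 15.6 V.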